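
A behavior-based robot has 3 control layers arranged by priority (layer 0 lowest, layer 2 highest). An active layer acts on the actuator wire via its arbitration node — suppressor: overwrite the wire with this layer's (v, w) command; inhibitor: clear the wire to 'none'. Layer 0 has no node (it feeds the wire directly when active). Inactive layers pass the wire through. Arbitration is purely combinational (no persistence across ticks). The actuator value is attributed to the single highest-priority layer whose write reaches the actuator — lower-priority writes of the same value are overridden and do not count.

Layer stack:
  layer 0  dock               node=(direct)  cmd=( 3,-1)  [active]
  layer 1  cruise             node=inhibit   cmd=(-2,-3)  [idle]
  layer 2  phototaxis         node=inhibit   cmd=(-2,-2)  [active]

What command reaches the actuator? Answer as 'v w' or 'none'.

none

L0 dock: active, feeds wire = (3, -1)
L1 cruise: idle → wire stays (3, -1)
L2 phototaxis: active, inhibitor → wire = none
actuator = none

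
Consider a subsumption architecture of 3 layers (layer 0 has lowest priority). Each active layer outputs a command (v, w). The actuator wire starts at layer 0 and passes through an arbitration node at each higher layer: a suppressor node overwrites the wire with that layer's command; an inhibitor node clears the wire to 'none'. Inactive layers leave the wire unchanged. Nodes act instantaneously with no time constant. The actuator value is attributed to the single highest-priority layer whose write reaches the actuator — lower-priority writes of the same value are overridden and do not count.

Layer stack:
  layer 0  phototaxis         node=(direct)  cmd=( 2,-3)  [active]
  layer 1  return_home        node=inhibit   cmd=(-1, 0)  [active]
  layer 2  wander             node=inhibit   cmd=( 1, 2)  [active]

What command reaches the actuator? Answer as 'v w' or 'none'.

none

layer 0 (phototaxis) active — direct: (2, -3)
layer 1 (return_home) active — inhibits: none
layer 2 (wander) active — inhibits: none
→ actuator none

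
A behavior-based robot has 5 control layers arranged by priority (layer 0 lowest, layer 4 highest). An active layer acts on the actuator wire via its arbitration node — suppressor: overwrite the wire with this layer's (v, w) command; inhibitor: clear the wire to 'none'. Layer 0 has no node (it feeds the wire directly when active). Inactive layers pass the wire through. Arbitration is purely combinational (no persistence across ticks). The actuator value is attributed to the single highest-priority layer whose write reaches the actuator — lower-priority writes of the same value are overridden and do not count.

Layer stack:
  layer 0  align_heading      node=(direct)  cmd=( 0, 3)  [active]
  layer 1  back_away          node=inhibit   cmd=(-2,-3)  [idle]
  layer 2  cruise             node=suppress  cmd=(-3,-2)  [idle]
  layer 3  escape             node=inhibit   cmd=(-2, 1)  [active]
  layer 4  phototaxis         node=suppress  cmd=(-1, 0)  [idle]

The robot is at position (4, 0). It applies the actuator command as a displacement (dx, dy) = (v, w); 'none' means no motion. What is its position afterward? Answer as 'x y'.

4 0

layer 0 (align_heading) active — direct: (0, 3)
layer 1 (back_away) idle — unchanged: (0, 3)
layer 2 (cruise) idle — unchanged: (0, 3)
layer 3 (escape) active — inhibits: none
layer 4 (phototaxis) idle — unchanged: none
→ actuator none
position: (4, 0) + none = (4, 0)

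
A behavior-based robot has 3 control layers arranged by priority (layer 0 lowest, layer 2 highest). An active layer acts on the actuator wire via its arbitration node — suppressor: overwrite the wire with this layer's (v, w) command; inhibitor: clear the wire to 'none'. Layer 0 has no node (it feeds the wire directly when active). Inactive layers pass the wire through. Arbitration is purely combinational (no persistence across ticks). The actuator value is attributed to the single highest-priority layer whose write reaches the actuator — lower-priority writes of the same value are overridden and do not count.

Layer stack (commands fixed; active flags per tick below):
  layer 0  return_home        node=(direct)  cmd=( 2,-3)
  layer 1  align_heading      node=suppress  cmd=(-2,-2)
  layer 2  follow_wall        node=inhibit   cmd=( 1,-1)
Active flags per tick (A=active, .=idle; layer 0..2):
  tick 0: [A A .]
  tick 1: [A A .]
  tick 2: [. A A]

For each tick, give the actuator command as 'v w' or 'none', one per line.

tick 0:
  [0] return_home on; wire := (2, -3)
  [1] align_heading on (suppress); wire := (-2, -2)
  [2] follow_wall off; pass (-2, -2)
  output (-2, -2)
tick 1:
  [0] return_home on; wire := (2, -3)
  [1] align_heading on (suppress); wire := (-2, -2)
  [2] follow_wall off; pass (-2, -2)
  output (-2, -2)
tick 2:
  [0] return_home off; wire := none
  [1] align_heading on (suppress); wire := (-2, -2)
  [2] follow_wall on (inhibit); wire := none
  output none

-2 -2
-2 -2
none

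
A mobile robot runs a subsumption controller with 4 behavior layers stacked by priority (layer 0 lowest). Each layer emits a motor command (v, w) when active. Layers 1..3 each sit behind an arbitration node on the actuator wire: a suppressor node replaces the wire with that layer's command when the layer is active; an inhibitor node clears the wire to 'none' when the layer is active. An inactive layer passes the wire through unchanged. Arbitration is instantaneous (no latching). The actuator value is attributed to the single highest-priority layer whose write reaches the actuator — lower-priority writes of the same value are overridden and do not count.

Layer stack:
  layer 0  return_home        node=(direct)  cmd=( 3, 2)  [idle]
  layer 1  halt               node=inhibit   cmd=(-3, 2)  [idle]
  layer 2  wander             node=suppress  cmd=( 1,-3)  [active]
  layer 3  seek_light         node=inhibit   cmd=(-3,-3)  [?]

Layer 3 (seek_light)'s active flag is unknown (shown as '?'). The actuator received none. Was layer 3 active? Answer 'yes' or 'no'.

If layer 3 is active=yes:
  actuator would be none
If layer 3 is active=no:
  actuator would be (1, -3)
Observed none, so layer 3 was active.

yes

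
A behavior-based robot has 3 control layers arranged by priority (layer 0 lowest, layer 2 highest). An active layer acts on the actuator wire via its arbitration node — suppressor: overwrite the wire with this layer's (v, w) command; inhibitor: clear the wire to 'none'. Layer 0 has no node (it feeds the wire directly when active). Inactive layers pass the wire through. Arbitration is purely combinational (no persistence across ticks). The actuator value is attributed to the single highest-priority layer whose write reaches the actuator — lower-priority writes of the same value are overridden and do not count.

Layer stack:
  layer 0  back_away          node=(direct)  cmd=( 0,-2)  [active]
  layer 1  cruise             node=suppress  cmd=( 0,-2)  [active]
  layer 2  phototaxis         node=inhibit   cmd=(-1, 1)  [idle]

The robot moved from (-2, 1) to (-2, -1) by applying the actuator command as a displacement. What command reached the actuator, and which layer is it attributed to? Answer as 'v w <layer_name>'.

0 -2 cruise

displacement = (-2, -1) − (-2, 1) = (0, -2)
layer 0 (back_away) active — direct: (0, -2)
layer 1 (cruise) active — suppresses: (0, -2)
layer 2 (phototaxis) idle — unchanged: (0, -2)
→ actuator (0, -2) — from layer 1 (cruise)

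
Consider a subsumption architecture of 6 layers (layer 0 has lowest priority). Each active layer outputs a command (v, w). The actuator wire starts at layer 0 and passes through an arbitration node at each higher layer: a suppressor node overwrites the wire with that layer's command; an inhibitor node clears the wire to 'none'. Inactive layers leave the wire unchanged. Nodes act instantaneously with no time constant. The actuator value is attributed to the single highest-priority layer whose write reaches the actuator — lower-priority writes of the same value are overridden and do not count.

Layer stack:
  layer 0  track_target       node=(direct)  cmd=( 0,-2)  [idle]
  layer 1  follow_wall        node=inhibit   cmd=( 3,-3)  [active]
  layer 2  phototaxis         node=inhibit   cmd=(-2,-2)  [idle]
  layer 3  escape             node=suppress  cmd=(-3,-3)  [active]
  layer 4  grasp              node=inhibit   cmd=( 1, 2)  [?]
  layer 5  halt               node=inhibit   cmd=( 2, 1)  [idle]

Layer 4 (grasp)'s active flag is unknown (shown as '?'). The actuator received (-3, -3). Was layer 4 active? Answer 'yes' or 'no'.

If layer 4 is active=yes:
  actuator would be none
If layer 4 is active=no:
  actuator would be (-3, -3)
Observed (-3, -3), so layer 4 was idle.

no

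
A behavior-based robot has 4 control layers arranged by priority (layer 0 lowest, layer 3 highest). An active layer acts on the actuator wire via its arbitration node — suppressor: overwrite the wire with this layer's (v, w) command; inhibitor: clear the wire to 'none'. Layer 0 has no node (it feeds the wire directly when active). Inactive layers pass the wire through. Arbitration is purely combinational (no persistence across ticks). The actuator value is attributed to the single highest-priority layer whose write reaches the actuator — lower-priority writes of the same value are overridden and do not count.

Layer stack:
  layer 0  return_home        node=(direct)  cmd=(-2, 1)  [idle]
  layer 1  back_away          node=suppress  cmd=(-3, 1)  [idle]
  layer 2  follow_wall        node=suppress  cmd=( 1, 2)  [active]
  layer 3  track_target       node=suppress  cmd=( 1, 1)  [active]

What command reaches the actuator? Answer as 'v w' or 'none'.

1 1

layer 0 (return_home) idle — none
layer 1 (back_away) idle — unchanged: none
layer 2 (follow_wall) active — suppresses: (1, 2)
layer 3 (track_target) active — suppresses: (1, 1)
→ actuator (1, 1)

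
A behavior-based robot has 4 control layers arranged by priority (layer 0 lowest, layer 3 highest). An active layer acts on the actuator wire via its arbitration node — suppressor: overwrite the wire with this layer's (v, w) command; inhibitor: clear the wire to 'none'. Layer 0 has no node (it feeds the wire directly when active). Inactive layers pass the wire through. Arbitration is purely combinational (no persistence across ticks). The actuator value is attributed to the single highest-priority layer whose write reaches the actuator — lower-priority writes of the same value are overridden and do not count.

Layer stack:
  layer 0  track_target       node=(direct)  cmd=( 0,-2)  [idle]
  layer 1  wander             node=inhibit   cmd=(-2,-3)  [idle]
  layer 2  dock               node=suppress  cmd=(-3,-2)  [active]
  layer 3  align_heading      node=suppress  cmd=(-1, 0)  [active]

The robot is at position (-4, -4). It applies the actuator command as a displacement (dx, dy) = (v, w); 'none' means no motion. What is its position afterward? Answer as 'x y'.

layer 0 (track_target) idle — none
layer 1 (wander) idle — unchanged: none
layer 2 (dock) active — suppresses: (-3, -2)
layer 3 (align_heading) active — suppresses: (-1, 0)
→ actuator (-1, 0)
position: (-4, -4) + (-1, 0) = (-5, -4)

-5 -4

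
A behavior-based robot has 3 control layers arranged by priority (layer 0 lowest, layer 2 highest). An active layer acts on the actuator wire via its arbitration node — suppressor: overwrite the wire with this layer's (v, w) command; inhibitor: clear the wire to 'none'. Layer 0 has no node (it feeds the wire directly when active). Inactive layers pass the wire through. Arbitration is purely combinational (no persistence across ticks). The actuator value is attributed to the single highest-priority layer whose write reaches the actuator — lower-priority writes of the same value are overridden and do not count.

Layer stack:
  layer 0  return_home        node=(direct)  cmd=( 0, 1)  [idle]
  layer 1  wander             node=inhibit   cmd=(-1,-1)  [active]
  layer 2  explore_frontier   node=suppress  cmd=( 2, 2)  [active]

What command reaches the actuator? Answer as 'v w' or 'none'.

L0 return_home: idle → wire = none
L1 wander: active, inhibitor → wire = none
L2 explore_frontier: active, suppressor → wire = (2, 2)
actuator = (2, 2)

2 2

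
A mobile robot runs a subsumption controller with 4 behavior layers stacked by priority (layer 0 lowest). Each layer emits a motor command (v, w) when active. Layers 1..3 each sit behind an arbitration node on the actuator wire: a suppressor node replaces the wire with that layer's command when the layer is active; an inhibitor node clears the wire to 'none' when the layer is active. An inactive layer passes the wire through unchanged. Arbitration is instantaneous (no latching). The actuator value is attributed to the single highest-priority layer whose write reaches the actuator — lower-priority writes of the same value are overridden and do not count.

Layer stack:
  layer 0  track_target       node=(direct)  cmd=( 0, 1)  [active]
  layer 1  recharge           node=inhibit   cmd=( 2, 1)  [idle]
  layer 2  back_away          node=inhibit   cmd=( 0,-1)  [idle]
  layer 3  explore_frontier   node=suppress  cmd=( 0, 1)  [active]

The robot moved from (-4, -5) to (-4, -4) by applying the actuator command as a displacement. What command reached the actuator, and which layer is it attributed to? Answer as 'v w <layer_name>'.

displacement = (-4, -4) − (-4, -5) = (0, 1)
[0] track_target on; wire := (0, 1)
[1] recharge off; pass (0, 1)
[2] back_away off; pass (0, 1)
[3] explore_frontier on (suppress); wire := (0, 1)
output (0, 1) — from layer 3 (explore_frontier)

0 1 explore_frontier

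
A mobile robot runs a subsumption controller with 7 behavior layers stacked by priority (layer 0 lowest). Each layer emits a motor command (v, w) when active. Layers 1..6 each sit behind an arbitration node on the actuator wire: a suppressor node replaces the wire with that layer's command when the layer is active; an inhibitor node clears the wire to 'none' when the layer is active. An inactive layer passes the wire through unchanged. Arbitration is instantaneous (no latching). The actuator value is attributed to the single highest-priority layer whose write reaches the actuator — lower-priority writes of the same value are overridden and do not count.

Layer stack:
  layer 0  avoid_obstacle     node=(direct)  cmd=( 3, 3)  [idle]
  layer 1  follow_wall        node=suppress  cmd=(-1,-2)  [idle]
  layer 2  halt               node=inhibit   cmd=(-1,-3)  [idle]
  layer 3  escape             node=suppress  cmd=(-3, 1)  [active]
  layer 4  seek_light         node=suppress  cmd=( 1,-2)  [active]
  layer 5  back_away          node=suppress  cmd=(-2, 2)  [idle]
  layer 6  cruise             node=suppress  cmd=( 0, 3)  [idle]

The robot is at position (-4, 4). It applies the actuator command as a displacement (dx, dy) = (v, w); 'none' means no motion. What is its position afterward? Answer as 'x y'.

[0] avoid_obstacle off; wire := none
[1] follow_wall off; pass none
[2] halt off; pass none
[3] escape on (suppress); wire := (-3, 1)
[4] seek_light on (suppress); wire := (1, -2)
[5] back_away off; pass (1, -2)
[6] cruise off; pass (1, -2)
output (1, -2)
position: (-4, 4) + (1, -2) = (-3, 2)

-3 2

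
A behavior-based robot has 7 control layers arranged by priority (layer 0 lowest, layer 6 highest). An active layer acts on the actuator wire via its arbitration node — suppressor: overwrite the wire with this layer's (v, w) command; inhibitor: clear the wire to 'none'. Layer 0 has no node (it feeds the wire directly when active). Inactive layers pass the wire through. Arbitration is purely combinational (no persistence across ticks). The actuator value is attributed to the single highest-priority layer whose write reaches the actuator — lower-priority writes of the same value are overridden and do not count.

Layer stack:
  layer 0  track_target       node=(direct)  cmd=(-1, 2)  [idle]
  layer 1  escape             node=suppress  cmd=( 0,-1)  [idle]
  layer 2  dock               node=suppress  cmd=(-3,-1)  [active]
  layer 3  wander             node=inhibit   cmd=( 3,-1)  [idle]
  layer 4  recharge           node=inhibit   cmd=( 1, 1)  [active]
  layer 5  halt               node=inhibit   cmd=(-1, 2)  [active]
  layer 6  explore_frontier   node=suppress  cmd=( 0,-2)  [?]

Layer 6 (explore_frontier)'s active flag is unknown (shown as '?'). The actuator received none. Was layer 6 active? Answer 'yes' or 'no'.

If layer 6 is active=yes:
  actuator would be (0, -2)
If layer 6 is active=no:
  actuator would be none
Observed none, so layer 6 was idle.

no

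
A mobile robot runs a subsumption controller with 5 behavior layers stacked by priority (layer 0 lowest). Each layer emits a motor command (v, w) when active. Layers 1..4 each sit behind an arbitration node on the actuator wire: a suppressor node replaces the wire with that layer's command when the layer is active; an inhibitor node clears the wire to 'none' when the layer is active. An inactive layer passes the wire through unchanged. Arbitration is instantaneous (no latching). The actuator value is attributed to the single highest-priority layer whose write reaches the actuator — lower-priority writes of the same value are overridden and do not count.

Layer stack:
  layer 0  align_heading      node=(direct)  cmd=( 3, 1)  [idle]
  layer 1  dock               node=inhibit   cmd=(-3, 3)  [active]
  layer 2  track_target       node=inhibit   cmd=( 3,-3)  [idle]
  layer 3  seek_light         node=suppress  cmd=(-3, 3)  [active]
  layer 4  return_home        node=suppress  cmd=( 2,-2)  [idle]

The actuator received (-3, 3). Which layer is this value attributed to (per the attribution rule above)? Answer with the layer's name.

L0 align_heading: idle → wire = none
L1 dock: active, inhibitor → wire = none
L2 track_target: idle → wire stays none
L3 seek_light: active, suppressor → wire = (-3, 3)
L4 return_home: idle → wire stays (-3, 3)
actuator = (-3, 3)
last writer: layer 3 = seek_light

seek_light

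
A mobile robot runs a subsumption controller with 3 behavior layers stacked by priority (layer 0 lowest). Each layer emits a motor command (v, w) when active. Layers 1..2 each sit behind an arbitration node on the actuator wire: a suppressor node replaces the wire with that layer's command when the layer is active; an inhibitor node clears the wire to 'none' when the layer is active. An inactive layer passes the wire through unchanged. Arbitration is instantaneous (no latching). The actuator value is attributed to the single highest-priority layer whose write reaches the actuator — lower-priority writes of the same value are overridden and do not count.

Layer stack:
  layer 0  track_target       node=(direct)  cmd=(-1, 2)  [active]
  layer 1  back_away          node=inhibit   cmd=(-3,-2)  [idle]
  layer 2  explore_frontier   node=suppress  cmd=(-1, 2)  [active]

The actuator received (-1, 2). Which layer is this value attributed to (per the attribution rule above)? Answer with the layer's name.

layer 0 (track_target) active — direct: (-1, 2)
layer 1 (back_away) idle — unchanged: (-1, 2)
layer 2 (explore_frontier) active — suppresses: (-1, 2)
→ actuator (-1, 2)
last writer: layer 2 = explore_frontier

explore_frontier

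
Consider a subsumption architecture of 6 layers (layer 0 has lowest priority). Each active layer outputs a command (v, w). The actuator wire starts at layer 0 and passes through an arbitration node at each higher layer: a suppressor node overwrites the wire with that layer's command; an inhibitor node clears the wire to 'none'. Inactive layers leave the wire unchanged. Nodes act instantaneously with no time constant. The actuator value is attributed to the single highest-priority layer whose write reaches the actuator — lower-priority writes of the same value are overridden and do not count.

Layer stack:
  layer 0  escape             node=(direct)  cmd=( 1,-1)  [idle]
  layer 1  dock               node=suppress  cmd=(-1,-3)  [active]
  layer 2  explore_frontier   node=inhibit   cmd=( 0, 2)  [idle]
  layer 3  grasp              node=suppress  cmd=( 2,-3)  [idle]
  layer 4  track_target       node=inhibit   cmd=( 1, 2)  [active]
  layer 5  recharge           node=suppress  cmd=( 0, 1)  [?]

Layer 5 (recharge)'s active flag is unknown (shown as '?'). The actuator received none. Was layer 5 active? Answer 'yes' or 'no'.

no

If layer 5 is active=yes:
  actuator would be (0, 1)
If layer 5 is active=no:
  actuator would be none
Observed none, so layer 5 was idle.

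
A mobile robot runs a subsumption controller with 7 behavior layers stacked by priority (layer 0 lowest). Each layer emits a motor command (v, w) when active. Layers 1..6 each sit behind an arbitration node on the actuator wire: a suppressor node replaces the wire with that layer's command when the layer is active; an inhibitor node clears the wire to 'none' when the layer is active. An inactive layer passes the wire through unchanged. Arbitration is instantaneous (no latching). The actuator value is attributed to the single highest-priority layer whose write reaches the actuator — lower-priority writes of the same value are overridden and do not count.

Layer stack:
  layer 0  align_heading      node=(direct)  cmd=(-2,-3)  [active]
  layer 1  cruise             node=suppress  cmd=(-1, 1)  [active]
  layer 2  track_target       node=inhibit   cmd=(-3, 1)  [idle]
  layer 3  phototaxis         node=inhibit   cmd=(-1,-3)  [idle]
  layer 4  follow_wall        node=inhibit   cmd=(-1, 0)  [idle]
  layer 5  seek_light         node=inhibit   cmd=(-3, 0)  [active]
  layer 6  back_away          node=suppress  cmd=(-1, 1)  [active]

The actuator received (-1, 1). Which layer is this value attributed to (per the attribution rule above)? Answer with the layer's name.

L0 align_heading: active, feeds wire = (-2, -3)
L1 cruise: active, suppressor → wire = (-1, 1)
L2 track_target: idle → wire stays (-1, 1)
L3 phototaxis: idle → wire stays (-1, 1)
L4 follow_wall: idle → wire stays (-1, 1)
L5 seek_light: active, inhibitor → wire = none
L6 back_away: active, suppressor → wire = (-1, 1)
actuator = (-1, 1)
last writer: layer 6 = back_away

back_away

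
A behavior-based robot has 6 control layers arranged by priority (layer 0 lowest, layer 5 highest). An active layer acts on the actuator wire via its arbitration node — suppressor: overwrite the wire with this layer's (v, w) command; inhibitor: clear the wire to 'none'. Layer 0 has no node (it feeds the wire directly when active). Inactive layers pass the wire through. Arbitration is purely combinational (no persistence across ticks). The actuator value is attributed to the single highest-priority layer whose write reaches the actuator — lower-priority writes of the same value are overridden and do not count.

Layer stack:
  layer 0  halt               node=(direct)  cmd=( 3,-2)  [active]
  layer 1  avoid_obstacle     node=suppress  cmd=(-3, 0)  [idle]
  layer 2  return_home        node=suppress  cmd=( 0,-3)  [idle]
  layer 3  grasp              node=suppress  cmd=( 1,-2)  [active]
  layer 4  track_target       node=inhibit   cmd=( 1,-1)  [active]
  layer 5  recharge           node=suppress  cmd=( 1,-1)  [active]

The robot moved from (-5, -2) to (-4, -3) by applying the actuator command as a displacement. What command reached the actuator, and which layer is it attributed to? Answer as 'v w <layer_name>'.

1 -1 recharge

displacement = (-4, -3) − (-5, -2) = (1, -1)
[0] halt on; wire := (3, -2)
[1] avoid_obstacle off; pass (3, -2)
[2] return_home off; pass (3, -2)
[3] grasp on (suppress); wire := (1, -2)
[4] track_target on (inhibit); wire := none
[5] recharge on (suppress); wire := (1, -1)
output (1, -1) — from layer 5 (recharge)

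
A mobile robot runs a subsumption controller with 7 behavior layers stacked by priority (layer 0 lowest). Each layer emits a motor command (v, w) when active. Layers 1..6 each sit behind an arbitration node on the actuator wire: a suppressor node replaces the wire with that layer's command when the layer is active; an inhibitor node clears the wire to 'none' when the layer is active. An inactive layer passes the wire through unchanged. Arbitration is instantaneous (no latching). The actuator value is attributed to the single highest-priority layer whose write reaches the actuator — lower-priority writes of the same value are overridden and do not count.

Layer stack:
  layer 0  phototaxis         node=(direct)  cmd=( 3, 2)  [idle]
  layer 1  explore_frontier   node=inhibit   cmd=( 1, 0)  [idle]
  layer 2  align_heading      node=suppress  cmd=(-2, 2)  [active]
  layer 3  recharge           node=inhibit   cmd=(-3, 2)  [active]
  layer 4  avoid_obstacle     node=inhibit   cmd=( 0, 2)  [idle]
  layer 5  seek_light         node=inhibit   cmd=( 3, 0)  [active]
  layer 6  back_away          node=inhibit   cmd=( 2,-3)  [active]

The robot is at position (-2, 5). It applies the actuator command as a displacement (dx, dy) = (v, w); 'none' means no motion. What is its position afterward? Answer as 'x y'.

-2 5

[0] phototaxis off; wire := none
[1] explore_frontier off; pass none
[2] align_heading on (suppress); wire := (-2, 2)
[3] recharge on (inhibit); wire := none
[4] avoid_obstacle off; pass none
[5] seek_light on (inhibit); wire := none
[6] back_away on (inhibit); wire := none
output none
position: (-2, 5) + none = (-2, 5)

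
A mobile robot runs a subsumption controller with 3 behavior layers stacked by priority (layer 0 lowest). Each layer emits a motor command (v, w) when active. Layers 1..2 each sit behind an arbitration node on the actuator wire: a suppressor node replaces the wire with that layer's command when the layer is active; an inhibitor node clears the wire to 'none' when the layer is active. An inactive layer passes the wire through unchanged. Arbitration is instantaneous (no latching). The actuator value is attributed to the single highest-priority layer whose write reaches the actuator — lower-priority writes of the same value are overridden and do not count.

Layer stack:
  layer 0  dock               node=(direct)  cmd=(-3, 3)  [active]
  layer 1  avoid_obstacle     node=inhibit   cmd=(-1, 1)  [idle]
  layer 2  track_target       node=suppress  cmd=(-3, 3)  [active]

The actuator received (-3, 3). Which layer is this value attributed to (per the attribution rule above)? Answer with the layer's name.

track_target

L0 dock: active, feeds wire = (-3, 3)
L1 avoid_obstacle: idle → wire stays (-3, 3)
L2 track_target: active, suppressor → wire = (-3, 3)
actuator = (-3, 3)
last writer: layer 2 = track_target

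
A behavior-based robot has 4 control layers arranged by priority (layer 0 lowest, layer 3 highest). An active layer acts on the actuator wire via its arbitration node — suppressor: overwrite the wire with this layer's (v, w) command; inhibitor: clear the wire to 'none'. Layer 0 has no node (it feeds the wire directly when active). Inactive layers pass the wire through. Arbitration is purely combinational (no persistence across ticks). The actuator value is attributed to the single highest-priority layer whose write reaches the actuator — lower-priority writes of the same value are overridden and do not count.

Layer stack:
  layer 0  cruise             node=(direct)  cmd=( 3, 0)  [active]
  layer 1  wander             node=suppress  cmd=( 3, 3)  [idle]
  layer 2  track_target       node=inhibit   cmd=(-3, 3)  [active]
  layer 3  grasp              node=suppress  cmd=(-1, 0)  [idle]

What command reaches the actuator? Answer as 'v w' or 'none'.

[0] cruise on; wire := (3, 0)
[1] wander off; pass (3, 0)
[2] track_target on (inhibit); wire := none
[3] grasp off; pass none
output none

none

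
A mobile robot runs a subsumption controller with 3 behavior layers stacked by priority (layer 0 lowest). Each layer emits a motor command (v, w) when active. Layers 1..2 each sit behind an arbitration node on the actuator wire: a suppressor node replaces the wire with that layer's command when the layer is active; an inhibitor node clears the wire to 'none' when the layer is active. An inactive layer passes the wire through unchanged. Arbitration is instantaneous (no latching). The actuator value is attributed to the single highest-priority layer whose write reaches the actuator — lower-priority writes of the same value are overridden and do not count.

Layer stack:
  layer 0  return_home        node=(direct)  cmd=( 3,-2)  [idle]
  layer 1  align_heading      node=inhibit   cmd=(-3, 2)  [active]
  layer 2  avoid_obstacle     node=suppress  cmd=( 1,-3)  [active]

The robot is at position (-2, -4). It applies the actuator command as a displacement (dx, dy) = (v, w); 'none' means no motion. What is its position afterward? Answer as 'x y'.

L0 return_home: idle → wire = none
L1 align_heading: active, inhibitor → wire = none
L2 avoid_obstacle: active, suppressor → wire = (1, -3)
actuator = (1, -3)
position: (-2, -4) + (1, -3) = (-1, -7)

-1 -7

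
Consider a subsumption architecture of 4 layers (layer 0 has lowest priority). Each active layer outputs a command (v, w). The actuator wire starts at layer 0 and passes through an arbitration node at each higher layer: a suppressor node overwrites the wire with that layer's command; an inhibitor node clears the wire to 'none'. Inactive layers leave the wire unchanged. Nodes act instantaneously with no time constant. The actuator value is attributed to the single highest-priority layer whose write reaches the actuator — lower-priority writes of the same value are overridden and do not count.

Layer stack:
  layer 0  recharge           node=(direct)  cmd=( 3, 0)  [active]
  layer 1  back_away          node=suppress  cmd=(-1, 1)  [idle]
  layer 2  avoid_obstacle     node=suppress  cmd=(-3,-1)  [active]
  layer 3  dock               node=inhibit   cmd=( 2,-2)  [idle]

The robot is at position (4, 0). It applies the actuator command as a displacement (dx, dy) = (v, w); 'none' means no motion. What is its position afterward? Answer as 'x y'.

layer 0 (recharge) active — direct: (3, 0)
layer 1 (back_away) idle — unchanged: (3, 0)
layer 2 (avoid_obstacle) active — suppresses: (-3, -1)
layer 3 (dock) idle — unchanged: (-3, -1)
→ actuator (-3, -1)
position: (4, 0) + (-3, -1) = (1, -1)

1 -1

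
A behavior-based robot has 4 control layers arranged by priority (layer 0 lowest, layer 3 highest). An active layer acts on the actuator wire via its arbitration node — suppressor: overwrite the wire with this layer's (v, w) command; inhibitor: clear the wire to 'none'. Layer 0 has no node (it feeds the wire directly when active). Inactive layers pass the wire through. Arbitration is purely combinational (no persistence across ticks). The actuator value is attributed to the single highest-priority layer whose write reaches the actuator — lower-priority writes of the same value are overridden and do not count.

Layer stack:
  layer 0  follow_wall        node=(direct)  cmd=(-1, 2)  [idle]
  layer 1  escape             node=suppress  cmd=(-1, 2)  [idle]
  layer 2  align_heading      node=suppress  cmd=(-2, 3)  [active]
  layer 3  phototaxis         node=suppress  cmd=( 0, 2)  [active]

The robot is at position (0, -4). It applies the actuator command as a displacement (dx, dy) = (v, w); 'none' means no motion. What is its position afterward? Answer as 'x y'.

0 -2

layer 0 (follow_wall) idle — none
layer 1 (escape) idle — unchanged: none
layer 2 (align_heading) active — suppresses: (-2, 3)
layer 3 (phototaxis) active — suppresses: (0, 2)
→ actuator (0, 2)
position: (0, -4) + (0, 2) = (0, -2)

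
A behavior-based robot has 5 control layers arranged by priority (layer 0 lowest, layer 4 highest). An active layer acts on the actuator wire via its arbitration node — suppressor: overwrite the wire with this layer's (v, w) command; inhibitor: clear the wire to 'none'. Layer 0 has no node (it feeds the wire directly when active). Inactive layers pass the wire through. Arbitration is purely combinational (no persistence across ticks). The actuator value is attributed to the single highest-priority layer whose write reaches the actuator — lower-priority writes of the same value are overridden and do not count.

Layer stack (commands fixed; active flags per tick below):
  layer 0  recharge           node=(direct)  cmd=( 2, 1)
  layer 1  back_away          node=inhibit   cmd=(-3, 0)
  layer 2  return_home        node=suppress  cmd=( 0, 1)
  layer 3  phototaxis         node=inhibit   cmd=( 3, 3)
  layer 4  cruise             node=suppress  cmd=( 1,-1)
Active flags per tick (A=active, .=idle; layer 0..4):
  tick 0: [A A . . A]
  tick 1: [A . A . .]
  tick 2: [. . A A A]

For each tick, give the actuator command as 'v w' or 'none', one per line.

1 -1
0 1
1 -1

tick 0:
  layer 0 (recharge) active — direct: (2, 1)
  layer 1 (back_away) active — inhibits: none
  layer 2 (return_home) idle — unchanged: none
  layer 3 (phototaxis) idle — unchanged: none
  layer 4 (cruise) active — suppresses: (1, -1)
  → actuator (1, -1)
tick 1:
  layer 0 (recharge) active — direct: (2, 1)
  layer 1 (back_away) idle — unchanged: (2, 1)
  layer 2 (return_home) active — suppresses: (0, 1)
  layer 3 (phototaxis) idle — unchanged: (0, 1)
  layer 4 (cruise) idle — unchanged: (0, 1)
  → actuator (0, 1)
tick 2:
  layer 0 (recharge) idle — none
  layer 1 (back_away) idle — unchanged: none
  layer 2 (return_home) active — suppresses: (0, 1)
  layer 3 (phototaxis) active — inhibits: none
  layer 4 (cruise) active — suppresses: (1, -1)
  → actuator (1, -1)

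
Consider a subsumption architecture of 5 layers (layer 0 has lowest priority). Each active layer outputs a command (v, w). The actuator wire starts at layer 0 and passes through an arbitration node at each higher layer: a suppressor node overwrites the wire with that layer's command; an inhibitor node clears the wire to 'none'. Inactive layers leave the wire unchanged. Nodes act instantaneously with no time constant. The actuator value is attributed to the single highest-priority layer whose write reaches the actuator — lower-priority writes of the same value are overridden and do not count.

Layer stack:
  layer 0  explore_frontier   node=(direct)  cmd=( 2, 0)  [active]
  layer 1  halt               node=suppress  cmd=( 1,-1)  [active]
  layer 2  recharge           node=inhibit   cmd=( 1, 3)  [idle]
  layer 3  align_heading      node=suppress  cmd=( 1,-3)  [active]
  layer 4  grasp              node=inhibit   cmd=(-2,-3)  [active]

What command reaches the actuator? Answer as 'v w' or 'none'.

[0] explore_frontier on; wire := (2, 0)
[1] halt on (suppress); wire := (1, -1)
[2] recharge off; pass (1, -1)
[3] align_heading on (suppress); wire := (1, -3)
[4] grasp on (inhibit); wire := none
output none

none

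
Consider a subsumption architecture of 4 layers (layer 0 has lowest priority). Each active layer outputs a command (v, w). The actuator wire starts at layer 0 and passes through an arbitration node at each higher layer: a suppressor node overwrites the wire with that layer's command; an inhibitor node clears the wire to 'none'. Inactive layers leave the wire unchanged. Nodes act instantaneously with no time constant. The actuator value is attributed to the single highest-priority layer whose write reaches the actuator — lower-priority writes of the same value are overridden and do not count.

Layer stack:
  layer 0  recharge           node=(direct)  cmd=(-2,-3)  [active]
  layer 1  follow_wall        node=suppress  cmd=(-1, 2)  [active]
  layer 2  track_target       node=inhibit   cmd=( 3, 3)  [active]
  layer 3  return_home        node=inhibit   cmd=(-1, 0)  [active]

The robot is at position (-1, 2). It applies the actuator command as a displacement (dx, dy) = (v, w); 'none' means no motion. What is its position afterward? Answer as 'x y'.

-1 2

[0] recharge on; wire := (-2, -3)
[1] follow_wall on (suppress); wire := (-1, 2)
[2] track_target on (inhibit); wire := none
[3] return_home on (inhibit); wire := none
output none
position: (-1, 2) + none = (-1, 2)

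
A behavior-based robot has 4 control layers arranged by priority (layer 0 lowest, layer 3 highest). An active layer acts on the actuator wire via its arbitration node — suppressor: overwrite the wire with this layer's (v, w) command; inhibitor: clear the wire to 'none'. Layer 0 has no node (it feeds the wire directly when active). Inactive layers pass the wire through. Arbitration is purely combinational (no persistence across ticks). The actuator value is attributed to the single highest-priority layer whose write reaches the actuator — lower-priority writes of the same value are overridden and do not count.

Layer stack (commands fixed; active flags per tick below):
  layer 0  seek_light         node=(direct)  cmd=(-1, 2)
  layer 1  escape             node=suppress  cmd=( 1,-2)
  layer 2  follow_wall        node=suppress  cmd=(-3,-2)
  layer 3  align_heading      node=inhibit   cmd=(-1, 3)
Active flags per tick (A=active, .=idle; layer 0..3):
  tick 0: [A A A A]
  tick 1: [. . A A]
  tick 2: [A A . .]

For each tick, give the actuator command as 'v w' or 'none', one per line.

none
none
1 -2

tick 0:
  L0 seek_light: active, feeds wire = (-1, 2)
  L1 escape: active, suppressor → wire = (1, -2)
  L2 follow_wall: active, suppressor → wire = (-3, -2)
  L3 align_heading: active, inhibitor → wire = none
  actuator = none
tick 1:
  L0 seek_light: idle → wire = none
  L1 escape: idle → wire stays none
  L2 follow_wall: active, suppressor → wire = (-3, -2)
  L3 align_heading: active, inhibitor → wire = none
  actuator = none
tick 2:
  L0 seek_light: active, feeds wire = (-1, 2)
  L1 escape: active, suppressor → wire = (1, -2)
  L2 follow_wall: idle → wire stays (1, -2)
  L3 align_heading: idle → wire stays (1, -2)
  actuator = (1, -2)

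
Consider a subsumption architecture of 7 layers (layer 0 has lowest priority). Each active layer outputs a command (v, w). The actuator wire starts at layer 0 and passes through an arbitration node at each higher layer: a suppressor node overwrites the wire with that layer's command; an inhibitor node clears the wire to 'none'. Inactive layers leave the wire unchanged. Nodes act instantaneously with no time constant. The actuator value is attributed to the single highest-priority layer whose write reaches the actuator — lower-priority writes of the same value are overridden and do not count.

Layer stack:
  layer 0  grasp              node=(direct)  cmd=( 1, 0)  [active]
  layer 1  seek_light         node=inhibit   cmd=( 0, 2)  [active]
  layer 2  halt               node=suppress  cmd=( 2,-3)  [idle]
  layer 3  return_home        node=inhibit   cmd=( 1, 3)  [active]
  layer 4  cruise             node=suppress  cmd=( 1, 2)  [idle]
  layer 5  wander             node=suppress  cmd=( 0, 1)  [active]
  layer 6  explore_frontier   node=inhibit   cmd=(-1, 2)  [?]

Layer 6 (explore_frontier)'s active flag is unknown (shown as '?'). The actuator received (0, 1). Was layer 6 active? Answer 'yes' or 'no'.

If layer 6 is active=yes:
  actuator would be none
If layer 6 is active=no:
  actuator would be (0, 1)
Observed (0, 1), so layer 6 was idle.

no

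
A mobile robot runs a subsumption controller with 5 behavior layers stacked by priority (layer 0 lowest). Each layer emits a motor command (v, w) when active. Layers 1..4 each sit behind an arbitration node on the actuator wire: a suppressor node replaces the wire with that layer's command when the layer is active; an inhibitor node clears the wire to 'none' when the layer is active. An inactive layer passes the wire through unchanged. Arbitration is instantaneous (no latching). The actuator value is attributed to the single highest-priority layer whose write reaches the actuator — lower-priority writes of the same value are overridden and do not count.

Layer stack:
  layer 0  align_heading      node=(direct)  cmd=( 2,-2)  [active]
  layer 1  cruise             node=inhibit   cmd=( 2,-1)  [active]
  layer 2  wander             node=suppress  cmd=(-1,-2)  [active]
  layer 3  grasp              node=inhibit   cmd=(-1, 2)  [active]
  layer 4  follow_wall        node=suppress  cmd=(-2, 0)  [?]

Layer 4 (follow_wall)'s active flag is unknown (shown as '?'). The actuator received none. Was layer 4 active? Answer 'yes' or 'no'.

no

If layer 4 is active=yes:
  actuator would be (-2, 0)
If layer 4 is active=no:
  actuator would be none
Observed none, so layer 4 was idle.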